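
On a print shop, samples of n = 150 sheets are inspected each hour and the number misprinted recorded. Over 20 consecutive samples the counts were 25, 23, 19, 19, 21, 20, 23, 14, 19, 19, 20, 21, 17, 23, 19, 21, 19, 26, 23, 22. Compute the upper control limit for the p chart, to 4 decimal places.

p̄ = Σdᵢ / (k·n) = 413 / (20 × 150) = 0.13767
UCL = p̄ + 3·√(p̄(1−p̄)/n) = 0.13767 + 3 × √(0.13767×0.86233/150) = 0.13767 + 3 × 0.02813 = 0.22206

0.2221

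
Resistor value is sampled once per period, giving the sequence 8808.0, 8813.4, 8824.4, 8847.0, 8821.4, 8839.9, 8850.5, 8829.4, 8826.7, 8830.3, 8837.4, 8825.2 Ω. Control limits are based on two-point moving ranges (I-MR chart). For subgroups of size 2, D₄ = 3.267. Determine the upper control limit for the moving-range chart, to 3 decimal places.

Moving ranges: 5.4, 11.0, 22.6, 25.6, 18.5, 10.6, 21.1, 2.7, 3.6, 7.1, 12.2; M̄R̄ = 140.4000 / 11 = 12.7636
UCL_MR = D₄·M̄R̄ = 3.267 × 12.7636 = 41.6988

41.699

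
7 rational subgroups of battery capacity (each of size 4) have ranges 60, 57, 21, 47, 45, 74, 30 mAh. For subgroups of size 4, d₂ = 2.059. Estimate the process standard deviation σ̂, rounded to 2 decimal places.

R̄ = (60 + 57 + 21 + 47 + 45 + 74 + 30) / 7 = 47.7143
σ̂ = R̄ / d₂ = 47.7143 / 2.059 = 23.1735

23.17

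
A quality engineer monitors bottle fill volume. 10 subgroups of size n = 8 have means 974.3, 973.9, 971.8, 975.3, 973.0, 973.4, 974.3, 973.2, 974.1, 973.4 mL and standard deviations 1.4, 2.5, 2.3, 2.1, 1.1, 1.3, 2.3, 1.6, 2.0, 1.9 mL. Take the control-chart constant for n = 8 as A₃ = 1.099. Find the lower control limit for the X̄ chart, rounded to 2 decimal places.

971.64

X̄̄ = (974.3 + 973.9 + 971.8 + 975.3 + 973.0 + 973.4 + 974.3 + 973.2 + 974.1 + 973.4) / 10 = 973.6700
s̄ = (1.4 + 2.5 + 2.3 + 2.1 + 1.1 + 1.3 + 2.3 + 1.6 + 2.0 + 1.9) / 10 = 1.8500
LCL = X̄̄ − A₃·s̄ = 973.6700 − 1.099 × 1.8500 = 971.6369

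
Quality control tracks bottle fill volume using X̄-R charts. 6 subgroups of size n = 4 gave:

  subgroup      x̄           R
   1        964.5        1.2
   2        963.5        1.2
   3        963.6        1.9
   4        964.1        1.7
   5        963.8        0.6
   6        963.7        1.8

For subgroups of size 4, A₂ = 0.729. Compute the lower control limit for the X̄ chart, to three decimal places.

X̄̄ = (964.5 + 963.5 + 963.6 + 964.1 + 963.8 + 963.7) / 6 = 5783.2000 / 6 = 963.8667
R̄ = (1.2 + 1.2 + 1.9 + 1.7 + 0.6 + 1.8) / 6 = 8.4000 / 6 = 1.4000
LCL = X̄̄ − A₂·R̄ = 963.8667 − 0.729 × 1.4000 = 962.8461

962.846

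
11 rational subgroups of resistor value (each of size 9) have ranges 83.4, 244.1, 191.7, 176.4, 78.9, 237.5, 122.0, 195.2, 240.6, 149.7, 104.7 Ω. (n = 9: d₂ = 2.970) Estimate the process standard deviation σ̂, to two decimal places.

R̄ = (83.4 + 244.1 + 191.7 + 176.4 + 78.9 + 237.5 + 122.0 + 195.2 + 240.6 + 149.7 + 104.7) / 11 = 165.8364
σ̂ = R̄ / d₂ = 165.8364 / 2.970 = 55.8372

55.84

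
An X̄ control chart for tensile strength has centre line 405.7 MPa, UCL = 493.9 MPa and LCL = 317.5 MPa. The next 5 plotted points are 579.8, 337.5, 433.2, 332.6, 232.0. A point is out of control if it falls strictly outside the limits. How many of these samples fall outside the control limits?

Compare each point to [317.5, 493.9]: sample 1 = 579.8 > UCL; sample 5 = 232.0 < LCL.

2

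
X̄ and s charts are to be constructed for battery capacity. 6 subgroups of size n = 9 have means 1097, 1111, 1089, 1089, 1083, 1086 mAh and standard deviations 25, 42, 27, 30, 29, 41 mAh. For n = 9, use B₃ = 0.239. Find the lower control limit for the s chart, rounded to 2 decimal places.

7.73

s̄ = (25 + 42 + 27 + 30 + 29 + 41) / 6 = 32.3333
LCL_s = B₃·s̄ = 0.239 × 32.3333 = 7.7277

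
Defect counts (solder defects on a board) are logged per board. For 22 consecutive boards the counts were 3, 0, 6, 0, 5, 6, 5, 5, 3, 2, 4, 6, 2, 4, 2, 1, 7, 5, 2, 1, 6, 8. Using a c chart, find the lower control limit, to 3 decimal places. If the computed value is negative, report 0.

0.000

c̄ = (3 + 0 + 6 + 0 + 5 + 6 + 5 + 5 + 3 + 2 + 4 + 6 + 2 + 4 + 2 + 1 + 7 + 5 + 2 + 1 + 6 + 8) / 22 = 83 / 22 = 3.7727
LCL = c̄ − 3√c̄ = 3.7727 − 3 × 1.9424 = -2.0543 → 0 (cannot be negative)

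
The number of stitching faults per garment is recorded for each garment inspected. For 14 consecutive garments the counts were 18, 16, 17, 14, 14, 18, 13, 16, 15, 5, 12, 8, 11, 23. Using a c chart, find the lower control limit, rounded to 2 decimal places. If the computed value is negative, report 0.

c̄ = (18 + 16 + 17 + 14 + 14 + 18 + 13 + 16 + 15 + 5 + 12 + 8 + 11 + 23) / 14 = 200 / 14 = 14.2857
LCL = c̄ − 3√c̄ = 14.2857 − 3 × 3.7796 = 2.9468

2.95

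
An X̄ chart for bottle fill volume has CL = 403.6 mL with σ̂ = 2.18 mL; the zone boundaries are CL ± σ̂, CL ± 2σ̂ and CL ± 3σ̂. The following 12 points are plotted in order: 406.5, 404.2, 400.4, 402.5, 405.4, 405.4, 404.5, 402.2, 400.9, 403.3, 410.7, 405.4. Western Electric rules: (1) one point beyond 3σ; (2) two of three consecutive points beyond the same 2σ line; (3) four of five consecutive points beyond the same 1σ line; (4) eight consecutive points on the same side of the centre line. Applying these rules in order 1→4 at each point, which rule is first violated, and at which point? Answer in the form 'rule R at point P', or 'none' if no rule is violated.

Zone of each point (C = within 1σ̂, B = 1σ̂–2σ̂, A = 2σ̂–3σ̂, * = beyond 3σ̂; sign = side of CL): 1:+B, 2:+C, 3:-B, 4:-C, 5:+C, 6:+C, 7:+C, 8:-C, 9:-B, 10:-C, 11:+*, 12:+C
Rule 1 (one point beyond the 3σ limits) is satisfied at point 11.

rule 1 at point 11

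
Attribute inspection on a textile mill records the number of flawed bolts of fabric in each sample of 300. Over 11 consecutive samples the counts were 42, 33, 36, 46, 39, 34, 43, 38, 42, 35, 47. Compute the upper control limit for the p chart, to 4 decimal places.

0.1904

p̄ = Σdᵢ / (k·n) = 435 / (11 × 300) = 0.13182
UCL = p̄ + 3·√(p̄(1−p̄)/n) = 0.13182 + 3 × √(0.13182×0.86818/300) = 0.13182 + 3 × 0.01953 = 0.19041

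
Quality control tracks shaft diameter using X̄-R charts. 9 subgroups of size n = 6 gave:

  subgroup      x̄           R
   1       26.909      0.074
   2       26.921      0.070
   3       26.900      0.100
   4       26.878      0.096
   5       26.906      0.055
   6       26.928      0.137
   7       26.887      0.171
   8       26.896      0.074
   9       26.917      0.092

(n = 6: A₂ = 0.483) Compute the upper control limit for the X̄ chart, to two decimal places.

X̄̄ = (26.909 + 26.921 + 26.900 + 26.878 + 26.906 + 26.928 + 26.887 + 26.896 + 26.917) / 9 = 242.1420 / 9 = 26.9047
R̄ = (0.074 + 0.070 + 0.100 + 0.096 + 0.055 + 0.137 + 0.171 + 0.074 + 0.092) / 9 = 0.8690 / 9 = 0.0966
UCL = X̄̄ + A₂·R̄ = 26.9047 + 0.483 × 0.0966 = 26.9513

26.95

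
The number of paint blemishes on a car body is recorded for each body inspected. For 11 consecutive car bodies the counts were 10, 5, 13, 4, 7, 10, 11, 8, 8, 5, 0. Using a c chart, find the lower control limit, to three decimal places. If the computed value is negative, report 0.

c̄ = (10 + 5 + 13 + 4 + 7 + 10 + 11 + 8 + 8 + 5 + 0) / 11 = 81 / 11 = 7.3636
LCL = c̄ − 3√c̄ = 7.3636 − 3 × 2.7136 = -0.7772 → 0 (cannot be negative)

0.000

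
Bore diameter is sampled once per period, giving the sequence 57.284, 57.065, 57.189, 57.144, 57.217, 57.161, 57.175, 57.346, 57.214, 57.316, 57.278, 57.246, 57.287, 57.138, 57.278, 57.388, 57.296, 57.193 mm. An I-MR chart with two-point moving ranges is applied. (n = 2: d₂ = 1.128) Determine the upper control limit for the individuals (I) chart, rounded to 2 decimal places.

X̄ = (57.284 + 57.065 + 57.189 + 57.144 + 57.217 + 57.161 + 57.175 + 57.346 + 57.214 + 57.316 + 57.278 + 57.246 + 57.287 + 57.138 + 57.278 + 57.388 + 57.296 + 57.193) / 18 = 57.2342
Moving ranges: 0.219, 0.124, 0.045, 0.073, 0.056, 0.014, 0.171, 0.132, 0.102, 0.038, 0.032, 0.041, 0.149, 0.140, 0.110, 0.092, 0.103; M̄R̄ = 1.6410 / 17 = 0.0965
UCL = X̄ + 3·M̄R̄/d₂ = 57.2342 + 3 × 0.0965 / 1.128 = 57.4909

57.49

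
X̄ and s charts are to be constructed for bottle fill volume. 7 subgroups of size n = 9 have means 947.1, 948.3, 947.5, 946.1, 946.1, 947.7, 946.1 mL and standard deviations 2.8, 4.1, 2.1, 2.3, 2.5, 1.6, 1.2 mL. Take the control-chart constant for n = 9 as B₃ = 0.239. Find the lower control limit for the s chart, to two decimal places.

0.57

s̄ = (2.8 + 4.1 + 2.1 + 2.3 + 2.5 + 1.6 + 1.2) / 7 = 2.3714
LCL_s = B₃·s̄ = 0.239 × 2.3714 = 0.5668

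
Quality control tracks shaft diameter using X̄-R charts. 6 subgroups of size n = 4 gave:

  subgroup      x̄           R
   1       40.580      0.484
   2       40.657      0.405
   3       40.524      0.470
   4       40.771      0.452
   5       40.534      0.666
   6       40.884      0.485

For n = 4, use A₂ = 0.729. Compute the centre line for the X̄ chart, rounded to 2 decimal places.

40.66

X̄̄ = (40.580 + 40.657 + 40.524 + 40.771 + 40.534 + 40.884) / 6 = 243.9500 / 6 = 40.6583
CL = X̄̄ = 40.6583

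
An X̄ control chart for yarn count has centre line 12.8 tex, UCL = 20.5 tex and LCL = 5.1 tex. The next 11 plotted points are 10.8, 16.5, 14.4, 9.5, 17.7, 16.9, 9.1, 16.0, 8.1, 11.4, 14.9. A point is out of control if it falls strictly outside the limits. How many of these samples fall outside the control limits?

All 11 points lie within [5.1, 20.5].

0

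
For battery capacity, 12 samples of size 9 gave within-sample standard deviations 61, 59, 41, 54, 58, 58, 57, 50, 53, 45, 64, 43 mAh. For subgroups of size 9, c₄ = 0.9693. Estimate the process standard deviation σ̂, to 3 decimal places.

s̄ = (61 + 59 + 41 + 54 + 58 + 58 + 57 + 50 + 53 + 45 + 64 + 43) / 12 = 53.5833
σ̂ = s̄ / c₄ = 53.5833 / 0.9693 = 55.2804

55.280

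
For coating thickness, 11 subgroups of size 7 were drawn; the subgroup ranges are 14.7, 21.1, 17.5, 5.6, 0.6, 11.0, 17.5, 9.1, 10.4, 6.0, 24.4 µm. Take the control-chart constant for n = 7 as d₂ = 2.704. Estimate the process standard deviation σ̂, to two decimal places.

4.64

R̄ = (14.7 + 21.1 + 17.5 + 5.6 + 0.6 + 11.0 + 17.5 + 9.1 + 10.4 + 6.0 + 24.4) / 11 = 12.5364
σ̂ = R̄ / d₂ = 12.5364 / 2.704 = 4.6362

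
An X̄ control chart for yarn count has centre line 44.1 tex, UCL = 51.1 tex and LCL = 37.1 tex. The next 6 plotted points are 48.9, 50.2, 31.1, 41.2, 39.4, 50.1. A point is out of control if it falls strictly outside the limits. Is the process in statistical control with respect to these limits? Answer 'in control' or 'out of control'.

out of control

Compare each point to [37.1, 51.1]: sample 3 = 31.1 < LCL.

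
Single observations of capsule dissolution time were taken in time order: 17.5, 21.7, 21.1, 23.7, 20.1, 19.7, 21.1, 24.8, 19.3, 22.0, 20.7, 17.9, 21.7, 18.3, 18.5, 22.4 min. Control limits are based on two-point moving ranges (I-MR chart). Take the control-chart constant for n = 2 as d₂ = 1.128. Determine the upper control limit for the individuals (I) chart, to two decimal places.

X̄ = (17.5 + 21.7 + 21.1 + 23.7 + 20.1 + 19.7 + 21.1 + 24.8 + 19.3 + 22.0 + 20.7 + 17.9 + 21.7 + 18.3 + 18.5 + 22.4) / 16 = 20.6562
Moving ranges: 4.2, 0.6, 2.6, 3.6, 0.4, 1.4, 3.7, 5.5, 2.7, 1.3, 2.8, 3.8, 3.4, 0.2, 3.9; M̄R̄ = 40.1000 / 15 = 2.6733
UCL = X̄ + 3·M̄R̄/d₂ = 20.6562 + 3 × 2.6733 / 1.128 = 27.7662

27.77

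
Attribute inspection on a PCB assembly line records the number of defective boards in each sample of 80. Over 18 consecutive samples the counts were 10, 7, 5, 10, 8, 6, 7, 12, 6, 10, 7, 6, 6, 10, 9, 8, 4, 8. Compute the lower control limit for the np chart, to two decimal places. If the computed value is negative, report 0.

0.00

p̄ = Σdᵢ / (k·n) = 139 / (18 × 80) = 0.09653
LCL = np̄ − 3·√(np̄(1−p̄)) = 7.7222 − 3 × 2.6414 = -0.2019 → 0 (negative, so LCL = 0)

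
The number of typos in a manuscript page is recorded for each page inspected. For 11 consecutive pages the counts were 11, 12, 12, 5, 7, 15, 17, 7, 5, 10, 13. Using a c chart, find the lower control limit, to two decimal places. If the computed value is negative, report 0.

0.71

c̄ = (11 + 12 + 12 + 5 + 7 + 15 + 17 + 7 + 5 + 10 + 13) / 11 = 114 / 11 = 10.3636
LCL = c̄ − 3√c̄ = 10.3636 − 3 × 3.2193 = 0.7059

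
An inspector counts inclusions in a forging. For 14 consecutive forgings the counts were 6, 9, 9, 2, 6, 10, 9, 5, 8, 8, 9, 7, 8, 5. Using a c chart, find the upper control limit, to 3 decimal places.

15.272

c̄ = (6 + 9 + 9 + 2 + 6 + 10 + 9 + 5 + 8 + 8 + 9 + 7 + 8 + 5) / 14 = 101 / 14 = 7.2143
UCL = c̄ + 3√c̄ = 7.2143 + 3 × √7.2143 = 7.2143 + 3 × 2.6859 = 15.2721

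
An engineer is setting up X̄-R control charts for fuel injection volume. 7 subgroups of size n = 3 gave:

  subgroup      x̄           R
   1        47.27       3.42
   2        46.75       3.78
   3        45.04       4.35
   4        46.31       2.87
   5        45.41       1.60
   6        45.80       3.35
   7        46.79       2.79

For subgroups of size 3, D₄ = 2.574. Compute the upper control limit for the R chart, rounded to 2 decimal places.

8.15

R̄ = (3.42 + 3.78 + 4.35 + 2.87 + 1.60 + 3.35 + 2.79) / 7 = 22.1600 / 7 = 3.1657
UCL_R = D₄·R̄ = 2.574 × 3.1657 = 8.1485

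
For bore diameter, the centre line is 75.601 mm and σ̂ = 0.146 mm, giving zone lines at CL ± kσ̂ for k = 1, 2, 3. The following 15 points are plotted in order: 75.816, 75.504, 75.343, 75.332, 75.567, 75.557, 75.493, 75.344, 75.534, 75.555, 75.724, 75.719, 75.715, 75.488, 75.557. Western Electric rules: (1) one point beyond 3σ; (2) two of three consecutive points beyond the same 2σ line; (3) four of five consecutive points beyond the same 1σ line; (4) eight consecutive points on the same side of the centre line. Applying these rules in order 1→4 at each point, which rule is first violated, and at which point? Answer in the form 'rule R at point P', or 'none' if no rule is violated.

rule 4 at point 9

Zone of each point (C = within 1σ̂, B = 1σ̂–2σ̂, A = 2σ̂–3σ̂, * = beyond 3σ̂; sign = side of CL): 1:+B, 2:-C, 3:-B, 4:-B, 5:-C, 6:-C, 7:-C, 8:-B, 9:-C, 10:-C, 11:+C, 12:+C, 13:+C, 14:-C, 15:-C
Rule 4 (eight consecutive points on the same side of the centre line) is satisfied at point 9.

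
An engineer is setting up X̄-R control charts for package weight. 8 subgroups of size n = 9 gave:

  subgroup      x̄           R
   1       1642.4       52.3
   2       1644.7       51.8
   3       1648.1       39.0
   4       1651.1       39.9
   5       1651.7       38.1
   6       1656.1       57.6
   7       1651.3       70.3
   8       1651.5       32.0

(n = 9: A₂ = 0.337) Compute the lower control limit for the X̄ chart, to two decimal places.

1633.56

X̄̄ = (1642.4 + 1644.7 + 1648.1 + 1651.1 + 1651.7 + 1656.1 + 1651.3 + 1651.5) / 8 = 13196.9000 / 8 = 1649.6125
R̄ = (52.3 + 51.8 + 39.0 + 39.9 + 38.1 + 57.6 + 70.3 + 32.0) / 8 = 381.0000 / 8 = 47.6250
LCL = X̄̄ − A₂·R̄ = 1649.6125 − 0.337 × 47.6250 = 1633.5629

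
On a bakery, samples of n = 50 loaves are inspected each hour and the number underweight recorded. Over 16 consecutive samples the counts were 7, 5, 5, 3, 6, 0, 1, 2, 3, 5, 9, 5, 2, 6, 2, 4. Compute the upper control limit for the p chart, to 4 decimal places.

0.1972

p̄ = Σdᵢ / (k·n) = 65 / (16 × 50) = 0.08125
UCL = p̄ + 3·√(p̄(1−p̄)/n) = 0.08125 + 3 × √(0.08125×0.91875/50) = 0.08125 + 3 × 0.03864 = 0.19717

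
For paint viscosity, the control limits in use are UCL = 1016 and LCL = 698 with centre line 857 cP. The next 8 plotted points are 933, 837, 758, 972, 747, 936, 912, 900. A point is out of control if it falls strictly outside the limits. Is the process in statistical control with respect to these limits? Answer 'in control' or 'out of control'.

in control

All 8 points lie within [698, 1016].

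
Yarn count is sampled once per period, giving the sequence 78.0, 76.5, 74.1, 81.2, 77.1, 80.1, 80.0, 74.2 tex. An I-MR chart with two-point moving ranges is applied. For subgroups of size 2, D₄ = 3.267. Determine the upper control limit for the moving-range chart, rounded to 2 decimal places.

11.20

Moving ranges: 1.5, 2.4, 7.1, 4.1, 3.0, 0.1, 5.8; M̄R̄ = 24.0000 / 7 = 3.4286
UCL_MR = D₄·M̄R̄ = 3.267 × 3.4286 = 11.2011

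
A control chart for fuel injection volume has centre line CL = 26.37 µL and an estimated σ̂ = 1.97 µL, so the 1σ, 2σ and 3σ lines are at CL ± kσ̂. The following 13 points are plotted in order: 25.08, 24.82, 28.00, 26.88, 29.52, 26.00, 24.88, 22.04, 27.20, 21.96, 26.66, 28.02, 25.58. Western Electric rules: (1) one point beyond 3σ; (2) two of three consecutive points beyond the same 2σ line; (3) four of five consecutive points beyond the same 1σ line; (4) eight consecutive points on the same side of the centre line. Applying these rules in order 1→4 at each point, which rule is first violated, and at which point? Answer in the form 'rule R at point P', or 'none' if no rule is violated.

Zone of each point (C = within 1σ̂, B = 1σ̂–2σ̂, A = 2σ̂–3σ̂, * = beyond 3σ̂; sign = side of CL): 1:-C, 2:-C, 3:+C, 4:+C, 5:+B, 6:-C, 7:-C, 8:-A, 9:+C, 10:-A, 11:+C, 12:+C, 13:-C
Rule 2 (two of three consecutive points beyond the same 2σ limit) is satisfied at point 10.

rule 2 at point 10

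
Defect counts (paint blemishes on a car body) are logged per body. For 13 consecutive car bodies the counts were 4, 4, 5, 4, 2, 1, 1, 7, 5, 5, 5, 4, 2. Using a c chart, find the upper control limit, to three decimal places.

9.594

c̄ = (4 + 4 + 5 + 4 + 2 + 1 + 1 + 7 + 5 + 5 + 5 + 4 + 2) / 13 = 49 / 13 = 3.7692
UCL = c̄ + 3√c̄ = 3.7692 + 3 × √3.7692 = 3.7692 + 3 × 1.9415 = 9.5936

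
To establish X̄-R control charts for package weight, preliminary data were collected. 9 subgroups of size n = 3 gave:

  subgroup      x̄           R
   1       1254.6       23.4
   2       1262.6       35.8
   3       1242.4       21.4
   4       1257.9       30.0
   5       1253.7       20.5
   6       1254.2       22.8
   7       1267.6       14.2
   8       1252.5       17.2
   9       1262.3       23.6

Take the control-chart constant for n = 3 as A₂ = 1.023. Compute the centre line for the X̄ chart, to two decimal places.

X̄̄ = (1254.6 + 1262.6 + 1242.4 + 1257.9 + 1253.7 + 1254.2 + 1267.6 + 1252.5 + 1262.3) / 9 = 11307.8000 / 9 = 1256.4222
CL = X̄̄ = 1256.4222

1256.42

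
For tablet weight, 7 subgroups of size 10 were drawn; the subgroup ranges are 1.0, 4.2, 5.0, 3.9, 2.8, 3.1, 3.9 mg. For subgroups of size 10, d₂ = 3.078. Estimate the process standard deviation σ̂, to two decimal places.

R̄ = (1.0 + 4.2 + 5.0 + 3.9 + 2.8 + 3.1 + 3.9) / 7 = 3.4143
σ̂ = R̄ / d₂ = 3.4143 / 3.078 = 1.1093

1.11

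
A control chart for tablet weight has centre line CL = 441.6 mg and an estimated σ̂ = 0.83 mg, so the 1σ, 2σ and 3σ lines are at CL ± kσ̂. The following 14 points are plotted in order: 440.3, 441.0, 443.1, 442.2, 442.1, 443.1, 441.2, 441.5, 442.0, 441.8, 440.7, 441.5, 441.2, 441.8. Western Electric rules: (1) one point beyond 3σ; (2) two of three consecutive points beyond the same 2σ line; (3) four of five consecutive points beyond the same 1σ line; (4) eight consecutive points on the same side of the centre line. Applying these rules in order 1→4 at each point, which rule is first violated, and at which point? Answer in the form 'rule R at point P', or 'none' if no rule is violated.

Zone of each point (C = within 1σ̂, B = 1σ̂–2σ̂, A = 2σ̂–3σ̂, * = beyond 3σ̂; sign = side of CL): 1:-B, 2:-C, 3:+B, 4:+C, 5:+C, 6:+B, 7:-C, 8:-C, 9:+C, 10:+C, 11:-B, 12:-C, 13:-C, 14:+C
No rule fires across all 14 points.

none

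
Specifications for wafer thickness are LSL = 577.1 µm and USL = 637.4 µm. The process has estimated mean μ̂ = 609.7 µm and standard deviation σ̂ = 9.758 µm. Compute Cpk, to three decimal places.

0.946

Cpu = (USL − μ̂) / (3σ̂) = (637.4 − 609.7) / (3 × 9.758) = 0.9462; Cpl = (μ̂ − LSL) / (3σ̂) = (609.7 − 577.1) / (3 × 9.758) = 1.1136; Cpk = min(Cpu, Cpl) = 0.9462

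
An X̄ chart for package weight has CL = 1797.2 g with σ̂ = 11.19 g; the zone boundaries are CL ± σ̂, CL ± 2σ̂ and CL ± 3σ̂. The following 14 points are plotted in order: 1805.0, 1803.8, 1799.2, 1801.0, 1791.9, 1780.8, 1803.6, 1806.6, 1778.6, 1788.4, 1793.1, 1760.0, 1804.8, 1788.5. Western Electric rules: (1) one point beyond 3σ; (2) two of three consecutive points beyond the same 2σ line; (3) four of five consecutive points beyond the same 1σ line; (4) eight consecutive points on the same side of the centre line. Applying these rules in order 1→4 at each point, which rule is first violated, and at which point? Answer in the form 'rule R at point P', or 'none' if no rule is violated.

rule 1 at point 12

Zone of each point (C = within 1σ̂, B = 1σ̂–2σ̂, A = 2σ̂–3σ̂, * = beyond 3σ̂; sign = side of CL): 1:+C, 2:+C, 3:+C, 4:+C, 5:-C, 6:-B, 7:+C, 8:+C, 9:-B, 10:-C, 11:-C, 12:-*, 13:+C, 14:-C
Rule 1 (one point beyond the 3σ limits) is satisfied at point 12.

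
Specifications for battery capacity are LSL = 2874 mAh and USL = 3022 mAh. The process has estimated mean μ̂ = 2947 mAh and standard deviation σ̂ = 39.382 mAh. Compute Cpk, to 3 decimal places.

Cpu = (USL − μ̂) / (3σ̂) = (3022 − 2947) / (3 × 39.382) = 0.6348; Cpl = (μ̂ − LSL) / (3σ̂) = (2947 − 2874) / (3 × 39.382) = 0.6179; Cpk = min(Cpu, Cpl) = 0.6179

0.618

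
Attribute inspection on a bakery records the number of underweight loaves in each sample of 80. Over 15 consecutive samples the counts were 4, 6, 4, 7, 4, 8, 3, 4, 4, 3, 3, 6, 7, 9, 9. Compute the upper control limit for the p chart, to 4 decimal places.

p̄ = Σdᵢ / (k·n) = 81 / (15 × 80) = 0.06750
UCL = p̄ + 3·√(p̄(1−p̄)/n) = 0.06750 + 3 × √(0.06750×0.93250/80) = 0.06750 + 3 × 0.02805 = 0.15165

0.1516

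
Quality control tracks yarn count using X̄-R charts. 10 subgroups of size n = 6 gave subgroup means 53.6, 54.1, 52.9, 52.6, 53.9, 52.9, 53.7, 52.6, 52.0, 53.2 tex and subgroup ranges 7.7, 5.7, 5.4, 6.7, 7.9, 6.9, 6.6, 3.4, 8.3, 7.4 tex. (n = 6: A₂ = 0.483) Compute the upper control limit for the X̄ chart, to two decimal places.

56.34

X̄̄ = (53.6 + 54.1 + 52.9 + 52.6 + 53.9 + 52.9 + 53.7 + 52.6 + 52.0 + 53.2) / 10 = 531.5000 / 10 = 53.1500
R̄ = (7.7 + 5.7 + 5.4 + 6.7 + 7.9 + 6.9 + 6.6 + 3.4 + 8.3 + 7.4) / 10 = 66.0000 / 10 = 6.6000
UCL = X̄̄ + A₂·R̄ = 53.1500 + 0.483 × 6.6000 = 56.3378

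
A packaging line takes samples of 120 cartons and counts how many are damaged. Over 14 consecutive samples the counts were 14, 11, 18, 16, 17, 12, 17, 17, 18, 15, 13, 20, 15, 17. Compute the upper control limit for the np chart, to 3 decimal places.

26.801

p̄ = Σdᵢ / (k·n) = 220 / (14 × 120) = 0.13095
UCL = np̄ + 3·√(np̄(1−p̄)) = 15.7143 + 3 × √(15.7143×0.86905) = 15.7143 + 3 × 3.6955 = 26.8007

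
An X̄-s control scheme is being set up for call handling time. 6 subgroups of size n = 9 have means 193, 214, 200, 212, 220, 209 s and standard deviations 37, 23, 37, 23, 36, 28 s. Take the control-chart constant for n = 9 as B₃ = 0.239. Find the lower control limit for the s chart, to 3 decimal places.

7.329

s̄ = (37 + 23 + 37 + 23 + 36 + 28) / 6 = 30.6667
LCL_s = B₃·s̄ = 0.239 × 30.6667 = 7.3293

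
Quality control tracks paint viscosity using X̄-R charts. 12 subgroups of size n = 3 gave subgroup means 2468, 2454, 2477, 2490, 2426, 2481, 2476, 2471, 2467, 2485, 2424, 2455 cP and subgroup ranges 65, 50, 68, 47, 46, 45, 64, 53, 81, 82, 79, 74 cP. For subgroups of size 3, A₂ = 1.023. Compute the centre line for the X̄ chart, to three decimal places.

X̄̄ = (2468 + 2454 + 2477 + 2490 + 2426 + 2481 + 2476 + 2471 + 2467 + 2485 + 2424 + 2455) / 12 = 29574.0000 / 12 = 2464.5000
CL = X̄̄ = 2464.5000

2464.500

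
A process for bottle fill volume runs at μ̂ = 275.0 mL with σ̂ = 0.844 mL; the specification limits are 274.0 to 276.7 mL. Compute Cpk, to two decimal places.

0.39

Cpu = (USL − μ̂) / (3σ̂) = (276.7 − 275.0) / (3 × 0.844) = 0.6714; Cpl = (μ̂ − LSL) / (3σ̂) = (275.0 − 274.0) / (3 × 0.844) = 0.3949; Cpk = min(Cpu, Cpl) = 0.3949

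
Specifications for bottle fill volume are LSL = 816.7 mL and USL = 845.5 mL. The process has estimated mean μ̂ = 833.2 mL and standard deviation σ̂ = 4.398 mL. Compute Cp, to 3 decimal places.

Cp = (USL − LSL) / (6σ̂) = (845.5 − 816.7) / (6 × 4.398) = 28.8000 / 26.3880 = 1.0914

1.091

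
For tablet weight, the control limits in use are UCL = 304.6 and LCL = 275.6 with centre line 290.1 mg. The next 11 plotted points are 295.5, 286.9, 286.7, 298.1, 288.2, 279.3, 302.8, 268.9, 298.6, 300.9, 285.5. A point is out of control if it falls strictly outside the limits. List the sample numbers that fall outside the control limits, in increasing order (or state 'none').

8

Compare each point to [275.6, 304.6]: sample 8 = 268.9 < LCL.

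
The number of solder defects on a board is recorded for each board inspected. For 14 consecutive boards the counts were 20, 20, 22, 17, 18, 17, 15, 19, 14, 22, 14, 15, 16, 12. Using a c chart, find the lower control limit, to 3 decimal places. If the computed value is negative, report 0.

4.767

c̄ = (20 + 20 + 22 + 17 + 18 + 17 + 15 + 19 + 14 + 22 + 14 + 15 + 16 + 12) / 14 = 241 / 14 = 17.2143
LCL = c̄ − 3√c̄ = 17.2143 − 3 × 4.1490 = 4.7673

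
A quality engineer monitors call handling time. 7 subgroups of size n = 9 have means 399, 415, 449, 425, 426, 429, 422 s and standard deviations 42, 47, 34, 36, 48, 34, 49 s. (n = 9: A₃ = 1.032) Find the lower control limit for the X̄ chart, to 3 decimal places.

380.817

X̄̄ = (399 + 415 + 449 + 425 + 426 + 429 + 422) / 7 = 423.5714
s̄ = (42 + 47 + 34 + 36 + 48 + 34 + 49) / 7 = 41.4286
LCL = X̄̄ − A₃·s̄ = 423.5714 − 1.032 × 41.4286 = 380.8171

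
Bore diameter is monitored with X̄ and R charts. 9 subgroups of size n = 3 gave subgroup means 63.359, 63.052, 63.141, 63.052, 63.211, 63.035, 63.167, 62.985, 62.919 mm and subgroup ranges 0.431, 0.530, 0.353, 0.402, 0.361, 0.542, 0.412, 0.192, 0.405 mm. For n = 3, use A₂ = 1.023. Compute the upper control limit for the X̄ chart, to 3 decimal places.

X̄̄ = (63.359 + 63.052 + 63.141 + 63.052 + 63.211 + 63.035 + 63.167 + 62.985 + 62.919) / 9 = 567.9210 / 9 = 63.1023
R̄ = (0.431 + 0.530 + 0.353 + 0.402 + 0.361 + 0.542 + 0.412 + 0.192 + 0.405) / 9 = 3.6280 / 9 = 0.4031
UCL = X̄̄ + A₂·R̄ = 63.1023 + 1.023 × 0.4031 = 63.5147

63.515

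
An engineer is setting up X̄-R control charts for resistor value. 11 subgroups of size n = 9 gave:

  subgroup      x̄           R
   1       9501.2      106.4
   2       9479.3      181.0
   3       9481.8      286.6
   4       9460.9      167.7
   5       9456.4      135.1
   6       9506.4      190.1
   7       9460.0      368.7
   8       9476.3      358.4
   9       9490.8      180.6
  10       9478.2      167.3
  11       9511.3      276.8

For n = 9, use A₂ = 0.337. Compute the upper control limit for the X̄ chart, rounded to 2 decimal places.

X̄̄ = (9501.2 + 9479.3 + 9481.8 + 9460.9 + 9456.4 + 9506.4 + 9460.0 + 9476.3 + 9490.8 + 9478.2 + 9511.3) / 11 = 104302.6000 / 11 = 9482.0545
R̄ = (106.4 + 181.0 + 286.6 + 167.7 + 135.1 + 190.1 + 368.7 + 358.4 + 180.6 + 167.3 + 276.8) / 11 = 2418.7000 / 11 = 219.8818
UCL = X̄̄ + A₂·R̄ = 9482.0545 + 0.337 × 219.8818 = 9556.1547

9556.15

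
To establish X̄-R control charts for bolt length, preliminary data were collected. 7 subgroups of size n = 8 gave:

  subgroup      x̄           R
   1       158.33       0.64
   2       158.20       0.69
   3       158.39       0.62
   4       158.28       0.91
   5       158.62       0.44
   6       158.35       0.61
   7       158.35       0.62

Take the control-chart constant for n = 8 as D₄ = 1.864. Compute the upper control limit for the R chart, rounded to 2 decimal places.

R̄ = (0.64 + 0.69 + 0.62 + 0.91 + 0.44 + 0.61 + 0.62) / 7 = 4.5300 / 7 = 0.6471
UCL_R = D₄·R̄ = 1.864 × 0.6471 = 1.2063

1.21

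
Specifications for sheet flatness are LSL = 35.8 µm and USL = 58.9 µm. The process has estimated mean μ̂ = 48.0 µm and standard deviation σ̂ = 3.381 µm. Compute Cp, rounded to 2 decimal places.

1.14

Cp = (USL − LSL) / (6σ̂) = (58.9 − 35.8) / (6 × 3.381) = 23.1000 / 20.2860 = 1.1387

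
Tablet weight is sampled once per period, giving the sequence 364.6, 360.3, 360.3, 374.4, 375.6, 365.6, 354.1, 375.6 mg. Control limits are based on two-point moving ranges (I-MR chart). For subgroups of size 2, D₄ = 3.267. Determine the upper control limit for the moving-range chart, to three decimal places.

Moving ranges: 4.3, 0.0, 14.1, 1.2, 10.0, 11.5, 21.5; M̄R̄ = 62.6000 / 7 = 8.9429
UCL_MR = D₄·M̄R̄ = 3.267 × 8.9429 = 29.2163

29.216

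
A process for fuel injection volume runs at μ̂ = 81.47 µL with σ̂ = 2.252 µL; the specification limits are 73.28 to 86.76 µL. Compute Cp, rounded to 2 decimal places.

1.00

Cp = (USL − LSL) / (6σ̂) = (86.76 − 73.28) / (6 × 2.252) = 13.4800 / 13.5120 = 0.9976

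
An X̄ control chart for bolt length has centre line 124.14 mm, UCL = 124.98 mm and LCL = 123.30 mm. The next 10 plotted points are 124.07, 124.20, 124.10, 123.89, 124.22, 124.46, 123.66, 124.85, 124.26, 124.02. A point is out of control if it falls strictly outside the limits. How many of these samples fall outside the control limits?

All 10 points lie within [123.30, 124.98].

0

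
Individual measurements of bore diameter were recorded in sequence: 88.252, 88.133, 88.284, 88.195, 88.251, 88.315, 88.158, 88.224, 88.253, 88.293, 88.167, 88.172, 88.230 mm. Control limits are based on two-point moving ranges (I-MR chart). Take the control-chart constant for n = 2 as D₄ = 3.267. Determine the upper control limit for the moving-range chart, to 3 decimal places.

Moving ranges: 0.119, 0.151, 0.089, 0.056, 0.064, 0.157, 0.066, 0.029, 0.040, 0.126, 0.005, 0.058; M̄R̄ = 0.9600 / 12 = 0.0800
UCL_MR = D₄·M̄R̄ = 3.267 × 0.0800 = 0.2614

0.261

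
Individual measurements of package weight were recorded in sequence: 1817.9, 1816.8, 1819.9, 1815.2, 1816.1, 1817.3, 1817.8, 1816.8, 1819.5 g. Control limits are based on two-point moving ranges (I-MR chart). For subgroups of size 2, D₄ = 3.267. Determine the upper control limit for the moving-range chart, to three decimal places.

Moving ranges: 1.1, 3.1, 4.7, 0.9, 1.2, 0.5, 1.0, 2.7; M̄R̄ = 15.2000 / 8 = 1.9000
UCL_MR = D₄·M̄R̄ = 3.267 × 1.9000 = 6.2073

6.207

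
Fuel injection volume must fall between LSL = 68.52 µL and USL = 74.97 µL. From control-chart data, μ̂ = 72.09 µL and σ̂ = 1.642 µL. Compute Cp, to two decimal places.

0.65

Cp = (USL − LSL) / (6σ̂) = (74.97 − 68.52) / (6 × 1.642) = 6.4500 / 9.8520 = 0.6547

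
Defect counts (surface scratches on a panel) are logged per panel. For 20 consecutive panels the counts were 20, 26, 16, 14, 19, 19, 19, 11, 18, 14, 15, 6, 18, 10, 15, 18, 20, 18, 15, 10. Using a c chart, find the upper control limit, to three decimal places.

28.069

c̄ = (20 + 26 + 16 + 14 + 19 + 19 + 19 + 11 + 18 + 14 + 15 + 6 + 18 + 10 + 15 + 18 + 20 + 18 + 15 + 10) / 20 = 321 / 20 = 16.0500
UCL = c̄ + 3√c̄ = 16.0500 + 3 × √16.0500 = 16.0500 + 3 × 4.0062 = 28.0687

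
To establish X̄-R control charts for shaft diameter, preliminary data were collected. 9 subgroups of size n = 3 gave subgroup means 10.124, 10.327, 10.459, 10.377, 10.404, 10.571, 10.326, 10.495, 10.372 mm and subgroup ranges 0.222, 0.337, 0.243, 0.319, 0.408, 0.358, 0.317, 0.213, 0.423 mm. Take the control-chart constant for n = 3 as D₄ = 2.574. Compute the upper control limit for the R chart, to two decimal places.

R̄ = (0.222 + 0.337 + 0.243 + 0.319 + 0.408 + 0.358 + 0.317 + 0.213 + 0.423) / 9 = 2.8400 / 9 = 0.3156
UCL_R = D₄·R̄ = 2.574 × 0.3156 = 0.8122

0.81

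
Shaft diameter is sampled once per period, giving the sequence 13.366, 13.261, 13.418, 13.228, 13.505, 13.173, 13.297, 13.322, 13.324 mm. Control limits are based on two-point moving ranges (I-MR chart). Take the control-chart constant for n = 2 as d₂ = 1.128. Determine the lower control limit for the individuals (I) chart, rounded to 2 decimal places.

X̄ = (13.366 + 13.261 + 13.418 + 13.228 + 13.505 + 13.173 + 13.297 + 13.322 + 13.324) / 9 = 13.3216
Moving ranges: 0.105, 0.157, 0.190, 0.277, 0.332, 0.124, 0.025, 0.002; M̄R̄ = 1.2120 / 8 = 0.1515
LCL = X̄ − 3·M̄R̄/d₂ = 13.3216 − 3 × 0.1515 / 1.128 = 12.9186

12.92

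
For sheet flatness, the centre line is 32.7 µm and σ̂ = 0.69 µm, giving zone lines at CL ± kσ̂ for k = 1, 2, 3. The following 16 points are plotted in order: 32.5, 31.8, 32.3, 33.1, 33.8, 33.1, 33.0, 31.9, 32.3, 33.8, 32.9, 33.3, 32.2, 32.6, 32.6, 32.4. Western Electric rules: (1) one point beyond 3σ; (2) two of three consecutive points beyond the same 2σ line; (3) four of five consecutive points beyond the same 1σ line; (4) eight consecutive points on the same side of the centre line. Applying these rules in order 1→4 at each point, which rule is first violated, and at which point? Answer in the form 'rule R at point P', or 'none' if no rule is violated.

Zone of each point (C = within 1σ̂, B = 1σ̂–2σ̂, A = 2σ̂–3σ̂, * = beyond 3σ̂; sign = side of CL): 1:-C, 2:-B, 3:-C, 4:+C, 5:+B, 6:+C, 7:+C, 8:-B, 9:-C, 10:+B, 11:+C, 12:+C, 13:-C, 14:-C, 15:-C, 16:-C
No rule fires across all 16 points.

none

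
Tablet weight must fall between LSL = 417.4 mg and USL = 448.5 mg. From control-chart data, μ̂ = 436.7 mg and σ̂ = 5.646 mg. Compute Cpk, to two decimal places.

Cpu = (USL − μ̂) / (3σ̂) = (448.5 − 436.7) / (3 × 5.646) = 0.6967; Cpl = (μ̂ − LSL) / (3σ̂) = (436.7 − 417.4) / (3 × 5.646) = 1.1394; Cpk = min(Cpu, Cpl) = 0.6967

0.70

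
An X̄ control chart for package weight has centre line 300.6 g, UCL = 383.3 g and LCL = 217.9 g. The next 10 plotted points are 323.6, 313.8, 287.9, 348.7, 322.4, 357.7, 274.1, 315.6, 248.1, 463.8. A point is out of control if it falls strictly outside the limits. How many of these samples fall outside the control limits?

Compare each point to [217.9, 383.3]: sample 10 = 463.8 > UCL.

1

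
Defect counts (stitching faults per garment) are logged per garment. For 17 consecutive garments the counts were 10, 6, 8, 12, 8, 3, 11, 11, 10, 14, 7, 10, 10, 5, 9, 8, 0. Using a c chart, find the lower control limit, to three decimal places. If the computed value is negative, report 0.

c̄ = (10 + 6 + 8 + 12 + 8 + 3 + 11 + 11 + 10 + 14 + 7 + 10 + 10 + 5 + 9 + 8 + 0) / 17 = 142 / 17 = 8.3529
LCL = c̄ − 3√c̄ = 8.3529 − 3 × 2.8901 = -0.3175 → 0 (cannot be negative)

0.000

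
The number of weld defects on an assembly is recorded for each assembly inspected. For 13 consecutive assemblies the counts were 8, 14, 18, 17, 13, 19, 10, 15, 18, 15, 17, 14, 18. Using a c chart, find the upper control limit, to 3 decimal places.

c̄ = (8 + 14 + 18 + 17 + 13 + 19 + 10 + 15 + 18 + 15 + 17 + 14 + 18) / 13 = 196 / 13 = 15.0769
UCL = c̄ + 3√c̄ = 15.0769 + 3 × √15.0769 = 15.0769 + 3 × 3.8829 = 26.7256

26.726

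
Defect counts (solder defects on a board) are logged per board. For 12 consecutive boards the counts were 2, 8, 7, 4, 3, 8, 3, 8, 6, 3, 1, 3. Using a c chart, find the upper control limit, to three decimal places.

c̄ = (2 + 8 + 7 + 4 + 3 + 8 + 3 + 8 + 6 + 3 + 1 + 3) / 12 = 56 / 12 = 4.6667
UCL = c̄ + 3√c̄ = 4.6667 + 3 × √4.6667 = 4.6667 + 3 × 2.1602 = 11.1474

11.147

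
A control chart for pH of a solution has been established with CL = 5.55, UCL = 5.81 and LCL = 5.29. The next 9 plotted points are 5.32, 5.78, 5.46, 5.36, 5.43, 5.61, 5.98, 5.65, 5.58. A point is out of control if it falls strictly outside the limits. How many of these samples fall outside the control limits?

Compare each point to [5.29, 5.81]: sample 7 = 5.98 > UCL.

1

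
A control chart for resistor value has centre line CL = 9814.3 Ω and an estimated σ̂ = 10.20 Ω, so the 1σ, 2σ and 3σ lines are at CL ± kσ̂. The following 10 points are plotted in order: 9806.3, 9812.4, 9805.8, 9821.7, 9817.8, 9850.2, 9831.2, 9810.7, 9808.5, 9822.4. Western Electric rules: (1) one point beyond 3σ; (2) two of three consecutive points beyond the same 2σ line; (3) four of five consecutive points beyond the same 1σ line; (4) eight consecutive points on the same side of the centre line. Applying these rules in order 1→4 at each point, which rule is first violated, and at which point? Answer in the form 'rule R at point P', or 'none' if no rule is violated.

Zone of each point (C = within 1σ̂, B = 1σ̂–2σ̂, A = 2σ̂–3σ̂, * = beyond 3σ̂; sign = side of CL): 1:-C, 2:-C, 3:-C, 4:+C, 5:+C, 6:+*, 7:+B, 8:-C, 9:-C, 10:+C
Rule 1 (one point beyond the 3σ limits) is satisfied at point 6.

rule 1 at point 6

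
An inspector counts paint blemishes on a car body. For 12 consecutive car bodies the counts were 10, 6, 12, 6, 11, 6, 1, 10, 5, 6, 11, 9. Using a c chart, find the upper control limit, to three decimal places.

c̄ = (10 + 6 + 12 + 6 + 11 + 6 + 1 + 10 + 5 + 6 + 11 + 9) / 12 = 93 / 12 = 7.7500
UCL = c̄ + 3√c̄ = 7.7500 + 3 × √7.7500 = 7.7500 + 3 × 2.7839 = 16.1016

16.102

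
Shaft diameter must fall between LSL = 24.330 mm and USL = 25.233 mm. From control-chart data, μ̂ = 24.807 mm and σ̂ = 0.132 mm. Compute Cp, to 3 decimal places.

Cp = (USL − LSL) / (6σ̂) = (25.233 − 24.330) / (6 × 0.132) = 0.9030 / 0.7920 = 1.1402

1.140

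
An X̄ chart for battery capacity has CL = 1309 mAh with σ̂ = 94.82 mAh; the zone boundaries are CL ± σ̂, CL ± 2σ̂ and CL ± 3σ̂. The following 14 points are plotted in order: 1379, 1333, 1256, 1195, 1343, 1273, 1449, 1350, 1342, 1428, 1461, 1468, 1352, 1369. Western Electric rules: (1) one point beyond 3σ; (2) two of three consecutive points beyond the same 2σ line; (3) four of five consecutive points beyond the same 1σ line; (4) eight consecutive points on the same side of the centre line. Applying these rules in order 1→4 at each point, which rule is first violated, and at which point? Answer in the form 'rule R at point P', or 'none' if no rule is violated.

Zone of each point (C = within 1σ̂, B = 1σ̂–2σ̂, A = 2σ̂–3σ̂, * = beyond 3σ̂; sign = side of CL): 1:+C, 2:+C, 3:-C, 4:-B, 5:+C, 6:-C, 7:+B, 8:+C, 9:+C, 10:+B, 11:+B, 12:+B, 13:+C, 14:+C
Rule 4 (eight consecutive points on the same side of the centre line) is satisfied at point 14.

rule 4 at point 14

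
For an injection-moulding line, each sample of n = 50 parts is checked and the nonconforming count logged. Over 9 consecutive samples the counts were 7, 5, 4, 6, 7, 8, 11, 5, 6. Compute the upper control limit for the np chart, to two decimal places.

p̄ = Σdᵢ / (k·n) = 59 / (9 × 50) = 0.13111
UCL = np̄ + 3·√(np̄(1−p̄)) = 6.5556 + 3 × √(6.5556×0.86889) = 6.5556 + 3 × 2.3866 = 13.7155

13.72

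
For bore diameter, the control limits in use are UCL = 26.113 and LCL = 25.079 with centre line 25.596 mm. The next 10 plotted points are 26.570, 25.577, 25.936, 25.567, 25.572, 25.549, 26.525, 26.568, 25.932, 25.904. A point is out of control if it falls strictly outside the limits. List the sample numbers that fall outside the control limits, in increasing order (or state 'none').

1, 7, 8

Compare each point to [25.079, 26.113]: sample 1 = 26.570 > UCL; sample 7 = 26.525 > UCL; sample 8 = 26.568 > UCL.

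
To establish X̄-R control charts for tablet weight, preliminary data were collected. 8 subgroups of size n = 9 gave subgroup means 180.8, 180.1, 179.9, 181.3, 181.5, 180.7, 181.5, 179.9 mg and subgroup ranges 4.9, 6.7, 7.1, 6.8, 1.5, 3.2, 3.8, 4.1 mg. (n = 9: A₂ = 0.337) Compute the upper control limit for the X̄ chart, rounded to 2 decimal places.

X̄̄ = (180.8 + 180.1 + 179.9 + 181.3 + 181.5 + 180.7 + 181.5 + 179.9) / 8 = 1445.7000 / 8 = 180.7125
R̄ = (4.9 + 6.7 + 7.1 + 6.8 + 1.5 + 3.2 + 3.8 + 4.1) / 8 = 38.1000 / 8 = 4.7625
UCL = X̄̄ + A₂·R̄ = 180.7125 + 0.337 × 4.7625 = 182.3175

182.32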